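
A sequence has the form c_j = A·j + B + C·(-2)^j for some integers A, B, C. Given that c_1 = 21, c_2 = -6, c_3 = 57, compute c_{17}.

655419

Plug in j = 1, 2, 3: A + B - 2C = 21; 2A + B + 4C = -6; 3A + B - 8C = 57.
Subtracting the first from the second: A + 6C = -27.
Subtracting the second from the third: A - 12C = 63.
Solving: C = -5, A = 3, then B = 8.
Hence c_{17} = 3·17 + 8 + (-5)·(-131072) = 655419.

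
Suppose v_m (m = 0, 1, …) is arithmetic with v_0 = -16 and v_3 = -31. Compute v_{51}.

Common difference d = (-31 - (-16)) / (3 - 0) = -5.
v_m = -16 + (m - 0)·(-5).
v_{51} = -16 + 51·(-5) = -271.

-271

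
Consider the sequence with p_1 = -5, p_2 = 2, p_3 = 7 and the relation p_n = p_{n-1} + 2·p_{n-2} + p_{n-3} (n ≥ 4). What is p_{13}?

Iterate the recurrence:
p_4 = 6; p_5 = 22; p_6 = 41; p_7 = 91; p_8 = 195; p_9 = 418; p_{10} = 899; p_{11} = 1930; p_{12} = 4146; p_{13} = 8905.

8905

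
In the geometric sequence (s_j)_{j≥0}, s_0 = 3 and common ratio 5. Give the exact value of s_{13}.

3662109375

s_j = 3·5^(j-0).
s_{13} = 3·5^13 = 3662109375.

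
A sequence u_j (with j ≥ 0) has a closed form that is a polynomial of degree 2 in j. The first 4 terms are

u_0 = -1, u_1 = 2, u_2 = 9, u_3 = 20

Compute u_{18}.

665

1st diffs: 3, 7, 11.
2nd diffs: 4, 4 (constant).
So u_j = 2j^2 + j - 1.
Evaluating at j = 18 gives u_{18} = 665.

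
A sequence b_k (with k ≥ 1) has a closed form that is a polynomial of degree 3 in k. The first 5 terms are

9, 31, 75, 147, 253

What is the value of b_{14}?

1st diffs: 22, 44, 72, 106.
2nd diffs: 22, 28, 34.
3rd diffs: 6, 6 (constant).
Newton forward-difference form: b_k = 9 + 22·C(k-1,1) + 22·C(k-1,2) + 6·C(k-1,3).
At k = 14: k-1 = 13, so b_{14} = 9 + 286 + 1716 + 1716 = 3727.

3727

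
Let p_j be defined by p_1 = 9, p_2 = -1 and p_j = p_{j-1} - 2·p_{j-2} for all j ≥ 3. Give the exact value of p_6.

Iterate the recurrence:
p_3 = -19, p_4 = -17, p_5 = 21, p_6 = 55.

55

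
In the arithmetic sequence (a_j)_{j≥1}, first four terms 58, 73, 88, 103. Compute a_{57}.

898

Common difference d = 15.
a_j = 58 + (j - 1)·15.
a_{57} = 58 + 56·15 = 898.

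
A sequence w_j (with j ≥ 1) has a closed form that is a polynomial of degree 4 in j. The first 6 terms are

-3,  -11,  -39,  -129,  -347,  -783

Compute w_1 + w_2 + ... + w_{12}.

-44762

1st diffs: -8, -28, -90, -218, -436.
2nd diffs: -20, -62, -128, -218.
3rd diffs: -42, -66, -90.
4th diffs: -24, -24 (constant).
Newton forward-difference form: w_j = -3 + (-8)·C(j-1,1) + (-20)·C(j-1,2) + (-42)·C(j-1,3) + (-24)·C(j-1,4).
Continuing: …, -1551, -2789, -4659, -7347, …, w_{12} = -16041.
Summing j = 1..12 (12 terms) gives -44762.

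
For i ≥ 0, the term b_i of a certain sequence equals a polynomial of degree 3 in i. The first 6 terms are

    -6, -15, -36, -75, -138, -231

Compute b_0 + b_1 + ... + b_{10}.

-4521

1st diffs: -9, -21, -39, -63, -93.
2nd diffs: -12, -18, -24, -30.
3rd diffs: -6, -6, -6 (constant).
Newton forward-difference form: b_i = -6 + (-9)·C(i,1) + (-12)·C(i,2) + (-6)·C(i,3).
Continuing: …, -360, -531, -750, -1023, …, b_{10} = -1356.
Summing i = 0..10 (11 terms) gives -4521.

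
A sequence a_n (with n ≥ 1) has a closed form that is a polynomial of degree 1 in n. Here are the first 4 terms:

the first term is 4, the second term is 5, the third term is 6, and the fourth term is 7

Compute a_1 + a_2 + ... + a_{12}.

1st diffs: 1, 1, 1 (constant).
So a_n = n + 3.
Continuing: …, 8, 9, 10, 11, …, a_{12} = 15.
Summing n = 1..12 (12 terms) gives 114.

114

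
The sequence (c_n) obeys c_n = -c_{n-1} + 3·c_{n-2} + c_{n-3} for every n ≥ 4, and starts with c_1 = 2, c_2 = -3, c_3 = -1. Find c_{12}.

c_4 = -6, c_5 = 0, c_6 = -19, c_7 = 13, c_8 = -70, c_9 = 90, c_{10} = -287, c_{11} = 487, c_{12} = -1258.

-1258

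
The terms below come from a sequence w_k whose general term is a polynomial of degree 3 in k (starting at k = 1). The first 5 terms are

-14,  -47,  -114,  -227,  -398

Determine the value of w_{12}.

1st diffs: -33, -67, -113, -171.
2nd diffs: -34, -46, -58.
3rd diffs: -12, -12 (constant).
Newton forward-difference form: w_k = -14 + (-33)·C(k-1,1) + (-34)·C(k-1,2) + (-12)·C(k-1,3).
At k = 12: k-1 = 11, so w_{12} = -14 - 363 - 1870 - 1980 = -4227.

-4227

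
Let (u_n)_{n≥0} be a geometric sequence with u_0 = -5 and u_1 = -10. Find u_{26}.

-335544320

Common ratio r = 2.
u_n = (-5)·2^(n-0).
u_{26} = (-5)·2^26 = -335544320.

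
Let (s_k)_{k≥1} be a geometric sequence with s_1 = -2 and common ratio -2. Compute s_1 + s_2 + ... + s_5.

-22

s_k = (-2)·(-2)^(k-1).
S = (-2)·((-2)^5 - 1)/(-2 - 1) = (-2)·(-32 - 1)/(-3) = -22.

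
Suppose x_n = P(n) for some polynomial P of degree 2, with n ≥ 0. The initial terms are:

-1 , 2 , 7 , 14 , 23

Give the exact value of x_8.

1st diffs: 3, 5, 7, 9.
2nd diffs: 2, 2, 2 (constant).
So x_n = n^2 + 2n - 1.
Evaluating at n = 8 gives x_8 = 79.

79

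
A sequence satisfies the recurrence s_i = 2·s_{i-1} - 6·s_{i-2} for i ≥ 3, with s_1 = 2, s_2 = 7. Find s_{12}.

41632

Iterate the recurrence:
s_3 = 2;  s_4 = -38;  s_5 = -88;  s_6 = 52;  s_7 = 632;  s_8 = 952;  s_9 = -1888;  s_{10} = -9488;  s_{11} = -7648;  s_{12} = 41632.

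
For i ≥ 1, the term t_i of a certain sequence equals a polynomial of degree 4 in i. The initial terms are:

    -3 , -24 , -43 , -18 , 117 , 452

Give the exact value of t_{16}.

51762

1st diffs: -21, -19, 25, 135, 335.
2nd diffs: 2, 44, 110, 200.
3rd diffs: 42, 66, 90.
4th diffs: 24, 24 (constant).
So t_i = i^4 - 3i^3 - 6i^2 + 3i + 2.
Evaluating at i = 16 gives t_{16} = 51762.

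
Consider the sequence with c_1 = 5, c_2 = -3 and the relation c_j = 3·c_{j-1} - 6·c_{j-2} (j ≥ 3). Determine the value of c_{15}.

1073817

Iterate the recurrence:
c_3 = -39; c_4 = -99; c_5 = -63; …; c_{12} = -19683; c_{13} = 239841; c_{14} = 837621; c_{15} = 1073817.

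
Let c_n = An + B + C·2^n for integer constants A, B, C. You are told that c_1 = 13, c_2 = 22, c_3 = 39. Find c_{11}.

The three given values yield: A + B + 2C = 13; 2A + B + 4C = 22; 3A + B + 8C = 39.
Subtracting the first from the second: A + 2C = 9.
Subtracting the second from the third: A + 4C = 17.
Solving: C = 4, A = 1, then B = 4.
Hence c_{11} = 1·11 + 4 + 4·2048 = 8207.

8207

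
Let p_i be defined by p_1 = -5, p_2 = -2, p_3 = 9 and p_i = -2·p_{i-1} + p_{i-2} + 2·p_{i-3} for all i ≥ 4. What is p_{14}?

-38222

Iterate the recurrence:
p_4 = -30, p_5 = 65, p_6 = -142, …, p_{11} = 4769, p_{12} = -9550, p_{13} = 19105, p_{14} = -38222.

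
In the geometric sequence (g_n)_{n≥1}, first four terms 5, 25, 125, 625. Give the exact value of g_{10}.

Common ratio r = 5.
g_n = 5·5^(n-1).
g_{10} = 5·5^9 = 9765625.

9765625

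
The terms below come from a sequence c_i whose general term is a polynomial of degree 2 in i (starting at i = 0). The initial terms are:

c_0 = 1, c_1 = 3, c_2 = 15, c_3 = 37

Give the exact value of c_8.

297

1st diffs: 2, 12, 22.
2nd diffs: 10, 10 (constant).
So c_i = 5i^2 - 3i + 1.
Evaluating at i = 8 gives c_8 = 297.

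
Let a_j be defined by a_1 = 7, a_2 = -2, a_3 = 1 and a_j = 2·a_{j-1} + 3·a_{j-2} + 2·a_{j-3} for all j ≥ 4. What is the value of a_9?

Iterate the recurrence:
a_4 = 10;  a_5 = 19;  a_6 = 70;  a_7 = 217;  a_8 = 682;  a_9 = 2155.

2155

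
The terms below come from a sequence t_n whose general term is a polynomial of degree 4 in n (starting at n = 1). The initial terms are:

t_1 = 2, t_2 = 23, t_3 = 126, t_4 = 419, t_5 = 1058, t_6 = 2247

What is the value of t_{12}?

38403

1st diffs: 21, 103, 293, 639, 1189.
2nd diffs: 82, 190, 346, 550.
3rd diffs: 108, 156, 204.
4th diffs: 48, 48 (constant).
So t_n = 2n^4 - 2n^3 + 3n^2 - 4n + 3.
Evaluating at n = 12 gives t_{12} = 38403.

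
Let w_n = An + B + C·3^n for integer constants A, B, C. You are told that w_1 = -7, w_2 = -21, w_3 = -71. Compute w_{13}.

-4782919

At n = 1, 2, 3: A + B + 3C = -7; 2A + B + 9C = -21; 3A + B + 27C = -71.
Subtracting the first from the second: A + 6C = -14.
Subtracting the second from the third: A + 18C = -50.
Solving: C = -3, A = 4, then B = -2.
Therefore w_{13} = 52 + (-2) + (-3)·1594323 = -4782919.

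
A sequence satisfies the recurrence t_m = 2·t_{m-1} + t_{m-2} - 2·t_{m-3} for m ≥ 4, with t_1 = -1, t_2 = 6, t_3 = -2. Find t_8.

-36

Compute successive terms:
t_4 = 4; t_5 = -6; t_6 = -4; t_7 = -22; t_8 = -36.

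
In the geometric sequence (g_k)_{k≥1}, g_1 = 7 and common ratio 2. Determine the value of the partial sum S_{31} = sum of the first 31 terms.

15032385529

g_k = 7·2^(k-1).
S = 7·(2^31 - 1)/(2 - 1) = 7·(2147483648 - 1)/(1) = 15032385529.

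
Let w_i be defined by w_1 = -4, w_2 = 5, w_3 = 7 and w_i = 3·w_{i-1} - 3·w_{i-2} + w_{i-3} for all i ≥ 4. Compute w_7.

-55

Compute successive terms:
w_4 = 2; w_5 = -10; w_6 = -29; w_7 = -55.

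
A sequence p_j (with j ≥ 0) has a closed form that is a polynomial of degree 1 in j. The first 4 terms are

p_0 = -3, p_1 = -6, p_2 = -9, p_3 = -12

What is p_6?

-21

1st diffs: -3, -3, -3 (constant).
So p_j = -3j - 3.
Evaluating at j = 6 gives p_6 = -21.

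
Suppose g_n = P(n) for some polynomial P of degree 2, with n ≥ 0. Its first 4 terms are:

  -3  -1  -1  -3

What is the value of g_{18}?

1st diffs: 2, 0, -2.
2nd diffs: -2, -2 (constant).
Newton forward-difference form: g_n = -3 + 2·C(n,1) + (-2)·C(n,2).
At n = 18: n = 18, so g_{18} = -3 + 36 - 306 = -273.

-273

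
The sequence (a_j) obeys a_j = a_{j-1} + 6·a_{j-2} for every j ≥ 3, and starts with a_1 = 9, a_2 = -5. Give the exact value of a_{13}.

Iterate the recurrence:
a_3 = 49  a_4 = 19  a_5 = 313  …  a_{10} = 47899  a_{11} = 160081  a_{12} = 447475  a_{13} = 1407961.
(Characteristic roots are 3 and -2.)

1407961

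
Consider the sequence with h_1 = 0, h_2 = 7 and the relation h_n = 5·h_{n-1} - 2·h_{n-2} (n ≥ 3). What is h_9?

Applying the relation repeatedly:
h_3 = 35  h_4 = 161  h_5 = 735  h_6 = 3353  h_7 = 15295  h_8 = 69769  h_9 = 318255.

318255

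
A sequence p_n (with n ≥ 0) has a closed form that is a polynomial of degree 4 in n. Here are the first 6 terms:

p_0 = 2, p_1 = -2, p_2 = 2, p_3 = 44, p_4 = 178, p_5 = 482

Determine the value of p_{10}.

1st diffs: -4, 4, 42, 134, 304.
2nd diffs: 8, 38, 92, 170.
3rd diffs: 30, 54, 78.
4th diffs: 24, 24 (constant).
Newton forward-difference form: p_n = 2 + (-4)·C(n,1) + 8·C(n,2) + 30·C(n,3) + 24·C(n,4).
At n = 10: n = 10, so p_{10} = 2 - 40 + 360 + 3600 + 5040 = 8962.

8962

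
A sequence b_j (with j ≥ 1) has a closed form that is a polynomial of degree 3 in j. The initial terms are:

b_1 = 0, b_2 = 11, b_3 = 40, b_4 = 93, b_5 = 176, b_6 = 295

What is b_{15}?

3976

1st diffs: 11, 29, 53, 83, 119.
2nd diffs: 18, 24, 30, 36.
3rd diffs: 6, 6, 6 (constant).
So b_j = j^3 + 3j^2 - 5j + 1.
Evaluating at j = 15 gives b_{15} = 3976.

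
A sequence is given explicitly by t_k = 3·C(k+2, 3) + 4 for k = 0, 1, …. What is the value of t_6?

172

C(8, 3) = 56, so t_6 = 172.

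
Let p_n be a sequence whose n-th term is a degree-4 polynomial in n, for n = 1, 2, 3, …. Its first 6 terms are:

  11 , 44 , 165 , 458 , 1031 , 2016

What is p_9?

1st diffs: 33, 121, 293, 573, 985.
2nd diffs: 88, 172, 280, 412.
3rd diffs: 84, 108, 132.
4th diffs: 24, 24 (constant).
So p_n = n^4 + 4n^3 - 5n^2 + 5n + 6.
Evaluating at n = 9 gives p_9 = 9123.

9123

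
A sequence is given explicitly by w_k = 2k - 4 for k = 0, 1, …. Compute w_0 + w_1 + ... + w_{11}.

Over k = 0..11: Σk = 66.
Total = (2)·66 + (-4)·12 = 84.

84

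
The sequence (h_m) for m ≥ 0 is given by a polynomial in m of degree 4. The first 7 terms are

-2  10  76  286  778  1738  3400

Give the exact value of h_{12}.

1st diffs: 12, 66, 210, 492, 960, 1662.
2nd diffs: 54, 144, 282, 468, 702.
3rd diffs: 90, 138, 186, 234.
4th diffs: 48, 48, 48 (constant).
Newton forward-difference form: h_m = -2 + 12·C(m,1) + 54·C(m,2) + 90·C(m,3) + 48·C(m,4).
At m = 12: m = 12, so h_{12} = -2 + 144 + 3564 + 19800 + 23760 = 47266.

47266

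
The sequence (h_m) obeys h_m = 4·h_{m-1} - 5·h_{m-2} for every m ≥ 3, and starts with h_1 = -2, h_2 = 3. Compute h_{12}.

-50567

Applying the relation repeatedly:
h_3 = 22; h_4 = 73; h_5 = 182; h_6 = 363; h_7 = 542; h_8 = 353; h_9 = -1298; h_{10} = -6957; h_{11} = -21338; h_{12} = -50567.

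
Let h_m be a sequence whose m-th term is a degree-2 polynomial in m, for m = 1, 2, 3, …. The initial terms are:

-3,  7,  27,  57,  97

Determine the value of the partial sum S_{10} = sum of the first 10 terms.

1st diffs: 10, 20, 30, 40.
2nd diffs: 10, 10, 10 (constant).
Newton forward-difference form: h_m = -3 + 10·C(m-1,1) + 10·C(m-1,2).
Continuing: …, 147, 207, 277, 357, …, h_{10} = 447.
Summing m = 1..10 (10 terms) gives 1620.

1620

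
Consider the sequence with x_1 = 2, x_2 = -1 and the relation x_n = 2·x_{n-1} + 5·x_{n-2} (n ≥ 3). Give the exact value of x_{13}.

1100342

Iterate the recurrence:
x_3 = 8  x_4 = 11  x_5 = 62  …  x_{10} = 26759  x_{11} = 92528  x_{12} = 318851  x_{13} = 1100342.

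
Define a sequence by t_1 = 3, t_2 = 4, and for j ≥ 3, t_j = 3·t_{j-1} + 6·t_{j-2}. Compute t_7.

9882

Iterate the recurrence:
t_3 = 30; t_4 = 114; t_5 = 522; t_6 = 2250; t_7 = 9882.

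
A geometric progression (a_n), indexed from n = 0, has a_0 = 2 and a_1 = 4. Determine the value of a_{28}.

536870912

Common ratio r = 2.
a_n = 2·2^(n-0).
a_{28} = 2·2^28 = 536870912.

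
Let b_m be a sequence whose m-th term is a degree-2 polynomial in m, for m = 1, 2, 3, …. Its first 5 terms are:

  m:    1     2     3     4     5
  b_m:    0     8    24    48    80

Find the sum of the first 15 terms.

4480

1st diffs: 8, 16, 24, 32.
2nd diffs: 8, 8, 8 (constant).
Newton forward-difference form: b_m = 8·C(m-1,1) + 8·C(m-1,2).
Continuing: …, 120, 168, 224, 288, …, b_{15} = 840.
Summing m = 1..15 (15 terms) gives 4480.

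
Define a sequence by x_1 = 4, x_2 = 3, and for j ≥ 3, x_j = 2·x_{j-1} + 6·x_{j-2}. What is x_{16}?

Iterate the recurrence:
x_3 = 30; x_4 = 78; x_5 = 336; …; x_{13} = 9986304; x_{14} = 36403008; x_{15} = 132723840; x_{16} = 483865728.

483865728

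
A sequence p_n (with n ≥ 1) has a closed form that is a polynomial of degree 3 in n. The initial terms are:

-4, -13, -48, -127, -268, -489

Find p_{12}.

1st diffs: -9, -35, -79, -141, -221.
2nd diffs: -26, -44, -62, -80.
3rd diffs: -18, -18, -18 (constant).
So p_n = -3n^3 + 5n^2 - 3n - 3.
Evaluating at n = 12 gives p_{12} = -4503.

-4503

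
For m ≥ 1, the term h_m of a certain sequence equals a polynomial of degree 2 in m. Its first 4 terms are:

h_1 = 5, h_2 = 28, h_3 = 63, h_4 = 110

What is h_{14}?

1st diffs: 23, 35, 47.
2nd diffs: 12, 12 (constant).
Newton forward-difference form: h_m = 5 + 23·C(m-1,1) + 12·C(m-1,2).
At m = 14: m-1 = 13, so h_{14} = 5 + 299 + 936 = 1240.

1240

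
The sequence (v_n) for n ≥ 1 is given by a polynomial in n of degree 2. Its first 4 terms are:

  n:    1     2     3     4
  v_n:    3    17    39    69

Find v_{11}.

1st diffs: 14, 22, 30.
2nd diffs: 8, 8 (constant).
Newton forward-difference form: v_n = 3 + 14·C(n-1,1) + 8·C(n-1,2).
At n = 11: n-1 = 10, so v_{11} = 3 + 140 + 360 = 503.

503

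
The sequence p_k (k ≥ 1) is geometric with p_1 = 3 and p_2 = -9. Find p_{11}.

Common ratio r = -3.
p_k = 3·(-3)^(k-1).
p_{11} = 3·(-3)^10 = 177147.

177147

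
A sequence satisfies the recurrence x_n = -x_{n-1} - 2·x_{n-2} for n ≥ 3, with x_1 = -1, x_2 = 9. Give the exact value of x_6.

-3

x_3 = -7  x_4 = -11  x_5 = 25  x_6 = -3.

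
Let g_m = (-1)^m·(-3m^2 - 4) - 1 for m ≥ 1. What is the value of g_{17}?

(-1)^17 = -1; -3m^2 - 4 at m=17 is -871; so g_{17} = 870.

870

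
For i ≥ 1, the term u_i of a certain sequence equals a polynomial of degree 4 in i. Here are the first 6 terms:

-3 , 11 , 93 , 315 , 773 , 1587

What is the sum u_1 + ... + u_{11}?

1st diffs: 14, 82, 222, 458, 814.
2nd diffs: 68, 140, 236, 356.
3rd diffs: 72, 96, 120.
4th diffs: 24, 24 (constant).
So u_i = i^4 + 2i^3 - 3i^2 - 6i + 3.
Continuing: …, 2901, 4883, 7725, 11643, …, u_{11} = 16877.
Summing i = 1..11 (11 terms) gives 46805.

46805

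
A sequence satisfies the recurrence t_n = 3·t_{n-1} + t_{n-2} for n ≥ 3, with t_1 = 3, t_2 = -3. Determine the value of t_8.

Compute successive terms:
t_3 = -6, t_4 = -21, t_5 = -69, t_6 = -228, t_7 = -753, t_8 = -2487.

-2487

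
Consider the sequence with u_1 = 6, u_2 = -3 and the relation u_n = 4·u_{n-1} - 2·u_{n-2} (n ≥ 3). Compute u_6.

Iterate the recurrence:
u_3 = -24, u_4 = -90, u_5 = -312, u_6 = -1068.

-1068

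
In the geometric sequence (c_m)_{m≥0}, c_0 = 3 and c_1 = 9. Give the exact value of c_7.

Common ratio r = 3.
c_m = 3·3^(m-0).
c_7 = 3·3^7 = 6561.

6561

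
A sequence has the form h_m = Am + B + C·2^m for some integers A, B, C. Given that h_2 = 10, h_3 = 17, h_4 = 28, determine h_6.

At m = 2, 3, 4: 2A + B + 4C = 10; 3A + B + 8C = 17; 4A + B + 16C = 28.
Subtracting the first from the second: A + 4C = 7.
Subtracting the second from the third: A + 8C = 11.
Solving: C = 1, A = 3, then B = 0.
Therefore h_6 = 18 + 0 + 1·64 = 82.

82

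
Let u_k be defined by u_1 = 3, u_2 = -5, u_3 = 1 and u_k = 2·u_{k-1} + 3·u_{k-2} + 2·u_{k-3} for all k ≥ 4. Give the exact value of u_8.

-623

Applying the relation repeatedly:
u_4 = -7  u_5 = -21  u_6 = -61  u_7 = -199  u_8 = -623.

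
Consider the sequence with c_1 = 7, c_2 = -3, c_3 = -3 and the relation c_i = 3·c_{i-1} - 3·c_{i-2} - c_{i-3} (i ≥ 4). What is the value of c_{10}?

Iterate the recurrence:
c_4 = -7  c_5 = -9  c_6 = -3  c_7 = 25  c_8 = 93  c_9 = 207  c_{10} = 317.

317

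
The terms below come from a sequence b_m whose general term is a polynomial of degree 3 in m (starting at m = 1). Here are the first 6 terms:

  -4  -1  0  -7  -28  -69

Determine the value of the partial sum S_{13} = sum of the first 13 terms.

1st diffs: 3, 1, -7, -21, -41.
2nd diffs: -2, -8, -14, -20.
3rd diffs: -6, -6, -6 (constant).
Newton forward-difference form: b_m = -4 + 3·C(m-1,1) + (-2)·C(m-1,2) + (-6)·C(m-1,3).
Continuing: …, -136, -235, -372, -553, …, b_{13} = -1420.
Summing m = 1..13 (13 terms) gives -4680.

-4680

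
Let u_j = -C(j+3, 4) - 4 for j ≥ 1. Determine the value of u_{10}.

-719

C(13, 4) = 715, so u_{10} = -719.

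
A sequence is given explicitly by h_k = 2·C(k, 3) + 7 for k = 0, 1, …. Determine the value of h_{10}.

C(10, 3) = 120, so h_{10} = 247.

247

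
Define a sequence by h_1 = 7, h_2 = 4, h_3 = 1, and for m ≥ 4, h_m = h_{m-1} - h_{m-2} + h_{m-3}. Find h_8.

4

Iterate the recurrence:
h_4 = 4;  h_5 = 7;  h_6 = 4;  h_7 = 1;  h_8 = 4.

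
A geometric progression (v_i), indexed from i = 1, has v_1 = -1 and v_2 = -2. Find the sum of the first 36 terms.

-68719476735

Common ratio r = 2.
v_i = (-1)·2^(i-1).
S = (-1)·(2^36 - 1)/(2 - 1) = (-1)·(68719476736 - 1)/(1) = -68719476735.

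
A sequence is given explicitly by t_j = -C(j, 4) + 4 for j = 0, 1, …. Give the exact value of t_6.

C(6, 4) = 15, so t_6 = -11.

-11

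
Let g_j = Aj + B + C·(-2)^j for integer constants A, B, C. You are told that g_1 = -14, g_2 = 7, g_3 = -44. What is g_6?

Plug in j = 1, 2, 3: A + B - 2C = -14; 2A + B + 4C = 7; 3A + B - 8C = -44.
Subtracting the first from the second: A + 6C = 21.
Subtracting the second from the third: A - 12C = -51.
Solving: C = 4, A = -3, then B = -3.
Therefore g_6 = -18 + (-3) + 4·64 = 235.

235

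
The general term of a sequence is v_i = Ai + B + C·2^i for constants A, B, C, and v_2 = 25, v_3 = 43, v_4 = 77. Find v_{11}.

At i = 2, 3, 4: 2A + B + 4C = 25; 3A + B + 8C = 43; 4A + B + 16C = 77.
Subtracting the first from the second: A + 4C = 18.
Subtracting the second from the third: A + 8C = 34.
Solving: C = 4, A = 2, then B = 5.
So v_i = 2·i + 5 + 4·2^i; at i=11 this is 8219.

8219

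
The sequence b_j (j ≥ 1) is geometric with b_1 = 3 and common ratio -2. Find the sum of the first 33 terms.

b_j = 3·(-2)^(j-1).
S = 3·((-2)^33 - 1)/(-2 - 1) = 3·(-8589934592 - 1)/(-3) = 8589934593.

8589934593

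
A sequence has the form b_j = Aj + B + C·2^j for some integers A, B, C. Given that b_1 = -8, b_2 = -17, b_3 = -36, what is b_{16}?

-327663

At j = 1, 2, 3: A + B + 2C = -8; 2A + B + 4C = -17; 3A + B + 8C = -36.
Subtracting the first from the second: A + 2C = -9.
Subtracting the second from the third: A + 4C = -19.
Solving: C = -5, A = 1, then B = 1.
Therefore b_{16} = 16 + 1 + (-5)·65536 = -327663.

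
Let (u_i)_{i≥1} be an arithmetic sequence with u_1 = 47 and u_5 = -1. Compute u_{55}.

-601

Common difference d = (-1 - 47) / (5 - 1) = -12.
u_i = 47 + (i - 1)·(-12).
u_{55} = 47 + 54·(-12) = -601.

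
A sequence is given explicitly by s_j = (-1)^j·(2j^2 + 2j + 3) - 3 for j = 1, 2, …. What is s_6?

(-1)^6 = 1; 2j^2 + 2j + 3 at j=6 is 87; so s_6 = 84.

84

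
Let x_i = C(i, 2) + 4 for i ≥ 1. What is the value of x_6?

C(6, 2) = 15, so x_6 = 19.

19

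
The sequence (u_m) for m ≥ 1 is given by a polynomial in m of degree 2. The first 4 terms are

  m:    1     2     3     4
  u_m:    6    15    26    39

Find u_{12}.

1st diffs: 9, 11, 13.
2nd diffs: 2, 2 (constant).
Newton forward-difference form: u_m = 6 + 9·C(m-1,1) + 2·C(m-1,2).
At m = 12: m-1 = 11, so u_{12} = 6 + 99 + 110 = 215.

215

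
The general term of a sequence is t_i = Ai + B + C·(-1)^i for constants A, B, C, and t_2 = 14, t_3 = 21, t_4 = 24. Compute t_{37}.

191

Plug in i = 2, 3, 4: 2A + B + C = 14; 3A + B - C = 21; 4A + B + C = 24.
Subtracting the first from the second: A - 2C = 7.
Subtracting the second from the third: A + 2C = 3.
Solving: C = -1, A = 5, then B = 5.
So t_i = 5·i + 5 + (-1)·(-1)^i; at i=37 this is 191.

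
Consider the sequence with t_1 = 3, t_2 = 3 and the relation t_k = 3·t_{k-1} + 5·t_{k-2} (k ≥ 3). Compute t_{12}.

8593602

t_3 = 24;  t_4 = 87;  t_5 = 381;  t_6 = 1578;  t_7 = 6639;  t_8 = 27807;  t_9 = 116616;  t_{10} = 488883;  t_{11} = 2049729;  t_{12} = 8593602.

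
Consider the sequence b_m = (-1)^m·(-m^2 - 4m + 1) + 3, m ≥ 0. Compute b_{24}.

-668

(-1)^24 = 1; -m^2 - 4m + 1 at m=24 is -671; so b_{24} = -668.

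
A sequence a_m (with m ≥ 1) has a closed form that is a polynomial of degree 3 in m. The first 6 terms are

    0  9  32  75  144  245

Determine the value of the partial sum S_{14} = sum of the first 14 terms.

11921

1st diffs: 9, 23, 43, 69, 101.
2nd diffs: 14, 20, 26, 32.
3rd diffs: 6, 6, 6 (constant).
So a_m = m^3 + m^2 - m - 1.
Continuing: …, 384, 567, 800, 1089, …, a_{14} = 2925.
Summing m = 1..14 (14 terms) gives 11921.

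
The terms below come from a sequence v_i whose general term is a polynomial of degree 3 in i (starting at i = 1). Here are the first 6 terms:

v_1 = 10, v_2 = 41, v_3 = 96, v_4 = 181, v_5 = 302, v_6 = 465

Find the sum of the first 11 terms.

7755

1st diffs: 31, 55, 85, 121, 163.
2nd diffs: 24, 30, 36, 42.
3rd diffs: 6, 6, 6 (constant).
So v_i = i^3 + 6i^2 + 6i - 3.
Continuing: …, 676, 941, 1266, 1657, …, v_{11} = 2120.
Summing i = 1..11 (11 terms) gives 7755.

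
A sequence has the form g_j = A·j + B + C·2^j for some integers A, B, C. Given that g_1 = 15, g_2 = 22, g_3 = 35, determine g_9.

1553

Plug in j = 1, 2, 3: A + B + 2C = 15; 2A + B + 4C = 22; 3A + B + 8C = 35.
Subtracting the first from the second: A + 2C = 7.
Subtracting the second from the third: A + 4C = 13.
Solving: C = 3, A = 1, then B = 8.
Hence g_9 = 1·9 + 8 + 3·512 = 1553.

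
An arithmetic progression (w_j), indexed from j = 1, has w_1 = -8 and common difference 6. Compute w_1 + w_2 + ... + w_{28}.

2044

w_j = -8 + (j - 1)·6.
w_{28} = 154; S = 28·(-8 + 154)/2 = 2044.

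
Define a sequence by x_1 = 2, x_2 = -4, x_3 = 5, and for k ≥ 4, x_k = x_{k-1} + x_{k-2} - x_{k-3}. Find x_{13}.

Compute successive terms:
x_4 = -1; x_5 = 8; x_6 = 2; x_7 = 11; x_8 = 5; x_9 = 14; x_{10} = 8; x_{11} = 17; x_{12} = 11; x_{13} = 20.

20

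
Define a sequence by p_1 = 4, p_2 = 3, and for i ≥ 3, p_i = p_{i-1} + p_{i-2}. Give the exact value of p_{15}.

p_3 = 7; p_4 = 10; p_5 = 17; …; p_{12} = 487; p_{13} = 788; p_{14} = 1275; p_{15} = 2063.

2063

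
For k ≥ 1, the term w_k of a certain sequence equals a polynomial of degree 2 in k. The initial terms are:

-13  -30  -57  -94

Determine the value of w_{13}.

1st diffs: -17, -27, -37.
2nd diffs: -10, -10 (constant).
Newton forward-difference form: w_k = -13 + (-17)·C(k-1,1) + (-10)·C(k-1,2).
At k = 13: k-1 = 12, so w_{13} = -13 - 204 - 660 = -877.

-877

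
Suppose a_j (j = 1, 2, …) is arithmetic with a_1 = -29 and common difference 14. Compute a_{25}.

a_j = -29 + (j - 1)·14.
a_{25} = -29 + 24·14 = 307.

307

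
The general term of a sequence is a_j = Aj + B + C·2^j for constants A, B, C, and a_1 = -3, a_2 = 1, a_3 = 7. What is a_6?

At j = 1, 2, 3: A + B + 2C = -3; 2A + B + 4C = 1; 3A + B + 8C = 7.
Subtracting the first from the second: A + 2C = 4.
Subtracting the second from the third: A + 4C = 6.
Solving: C = 1, A = 2, then B = -7.
Hence a_6 = 2·6 + (-7) + 1·64 = 69.

69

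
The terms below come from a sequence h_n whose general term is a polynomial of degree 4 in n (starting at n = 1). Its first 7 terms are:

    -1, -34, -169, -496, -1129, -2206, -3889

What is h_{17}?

-106849

1st diffs: -33, -135, -327, -633, -1077, -1683.
2nd diffs: -102, -192, -306, -444, -606.
3rd diffs: -90, -114, -138, -162.
4th diffs: -24, -24, -24 (constant).
Newton forward-difference form: h_n = -1 + (-33)·C(n-1,1) + (-102)·C(n-1,2) + (-90)·C(n-1,3) + (-24)·C(n-1,4).
At n = 17: n-1 = 16, so h_{17} = -1 - 528 - 12240 - 50400 - 43680 = -106849.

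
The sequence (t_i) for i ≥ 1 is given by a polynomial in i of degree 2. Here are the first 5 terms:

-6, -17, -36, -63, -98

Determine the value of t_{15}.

1st diffs: -11, -19, -27, -35.
2nd diffs: -8, -8, -8 (constant).
Newton forward-difference form: t_i = -6 + (-11)·C(i-1,1) + (-8)·C(i-1,2).
At i = 15: i-1 = 14, so t_{15} = -6 - 154 - 728 = -888.

-888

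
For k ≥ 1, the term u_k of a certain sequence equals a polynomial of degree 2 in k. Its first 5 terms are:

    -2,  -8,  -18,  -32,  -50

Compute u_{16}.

-512

1st diffs: -6, -10, -14, -18.
2nd diffs: -4, -4, -4 (constant).
Newton forward-difference form: u_k = -2 + (-6)·C(k-1,1) + (-4)·C(k-1,2).
At k = 16: k-1 = 15, so u_{16} = -2 - 90 - 420 = -512.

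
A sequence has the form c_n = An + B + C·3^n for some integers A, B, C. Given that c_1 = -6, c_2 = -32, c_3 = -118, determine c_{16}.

Write the equations: A + B + 3C = -6; 2A + B + 9C = -32; 3A + B + 27C = -118.
Subtracting the first from the second: A + 6C = -26.
Subtracting the second from the third: A + 18C = -86.
Solving: C = -5, A = 4, then B = 5.
So c_n = 4·n + 5 + (-5)·3^n; at n=16 this is -215233536.

-215233536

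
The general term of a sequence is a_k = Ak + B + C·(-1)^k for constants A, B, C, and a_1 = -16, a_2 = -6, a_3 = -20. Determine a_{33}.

The three given values yield: A + B - C = -16; 2A + B + C = -6; 3A + B - C = -20.
Subtracting the first from the second: A + 2C = 10.
Subtracting the second from the third: A - 2C = -14.
Solving: C = 6, A = -2, then B = -8.
So a_k = -2·k + (-8) + 6·(-1)^k; at k=33 this is -80.

-80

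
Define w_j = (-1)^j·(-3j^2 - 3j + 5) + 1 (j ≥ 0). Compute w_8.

(-1)^8 = 1; -3j^2 - 3j + 5 at j=8 is -211; so w_8 = -210.

-210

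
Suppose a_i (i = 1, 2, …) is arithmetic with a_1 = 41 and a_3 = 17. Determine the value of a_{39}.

-415

Common difference d = (17 - 41) / (3 - 1) = -12.
a_i = 41 + (i - 1)·(-12).
a_{39} = 41 + 38·(-12) = -415.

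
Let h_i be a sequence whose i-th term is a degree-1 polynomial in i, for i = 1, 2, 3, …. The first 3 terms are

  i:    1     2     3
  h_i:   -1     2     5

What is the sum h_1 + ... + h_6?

39

1st diffs: 3, 3 (constant).
So h_i = 3i - 4.
Continuing: 8, 11, 14.
Summing i = 1..6 (6 terms) gives 39.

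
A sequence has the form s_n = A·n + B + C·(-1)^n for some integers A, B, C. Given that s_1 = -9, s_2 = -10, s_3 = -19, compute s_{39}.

-199

Plug in n = 1, 2, 3: A + B - C = -9; 2A + B + C = -10; 3A + B - C = -19.
Subtracting the first from the second: A + 2C = -1.
Subtracting the second from the third: A - 2C = -9.
Solving: C = 2, A = -5, then B = -2.
Therefore s_{39} = -195 + (-2) + 2·(-1) = -199.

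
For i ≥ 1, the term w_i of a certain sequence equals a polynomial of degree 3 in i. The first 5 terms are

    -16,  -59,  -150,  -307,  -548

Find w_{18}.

1st diffs: -43, -91, -157, -241.
2nd diffs: -48, -66, -84.
3rd diffs: -18, -18 (constant).
So w_i = -3i^3 - 6i^2 - 4i - 3.
Evaluating at i = 18 gives w_{18} = -19515.

-19515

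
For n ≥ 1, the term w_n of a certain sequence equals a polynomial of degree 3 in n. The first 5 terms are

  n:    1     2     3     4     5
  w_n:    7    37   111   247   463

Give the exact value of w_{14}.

8977

1st diffs: 30, 74, 136, 216.
2nd diffs: 44, 62, 80.
3rd diffs: 18, 18 (constant).
So w_n = 3n^3 + 4n^2 - 3n + 3.
Evaluating at n = 14 gives w_{14} = 8977.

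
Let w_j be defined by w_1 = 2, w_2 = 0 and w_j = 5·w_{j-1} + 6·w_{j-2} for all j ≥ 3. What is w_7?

13332

Applying the relation repeatedly:
w_3 = 12; w_4 = 60; w_5 = 372; w_6 = 2220; w_7 = 13332.
(Characteristic roots are 6 and -1.)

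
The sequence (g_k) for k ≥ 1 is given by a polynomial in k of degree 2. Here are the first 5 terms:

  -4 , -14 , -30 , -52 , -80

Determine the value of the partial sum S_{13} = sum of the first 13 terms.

-2548

1st diffs: -10, -16, -22, -28.
2nd diffs: -6, -6, -6 (constant).
Newton forward-difference form: g_k = -4 + (-10)·C(k-1,1) + (-6)·C(k-1,2).
Continuing: …, -114, -154, -200, -252, …, g_{13} = -520.
Summing k = 1..13 (13 terms) gives -2548.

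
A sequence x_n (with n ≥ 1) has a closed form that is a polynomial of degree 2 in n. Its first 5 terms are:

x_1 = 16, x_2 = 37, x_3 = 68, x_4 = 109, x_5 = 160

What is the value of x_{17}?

1st diffs: 21, 31, 41, 51.
2nd diffs: 10, 10, 10 (constant).
Newton forward-difference form: x_n = 16 + 21·C(n-1,1) + 10·C(n-1,2).
At n = 17: n-1 = 16, so x_{17} = 16 + 336 + 1200 = 1552.

1552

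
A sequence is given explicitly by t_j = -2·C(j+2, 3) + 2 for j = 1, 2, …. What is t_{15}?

C(17, 3) = 680, so t_{15} = -1358.

-1358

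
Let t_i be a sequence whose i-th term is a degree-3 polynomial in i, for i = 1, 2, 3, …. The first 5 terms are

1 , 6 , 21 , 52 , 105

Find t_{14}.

1st diffs: 5, 15, 31, 53.
2nd diffs: 10, 16, 22.
3rd diffs: 6, 6 (constant).
Newton forward-difference form: t_i = 1 + 5·C(i-1,1) + 10·C(i-1,2) + 6·C(i-1,3).
At i = 14: i-1 = 13, so t_{14} = 1 + 65 + 780 + 1716 = 2562.

2562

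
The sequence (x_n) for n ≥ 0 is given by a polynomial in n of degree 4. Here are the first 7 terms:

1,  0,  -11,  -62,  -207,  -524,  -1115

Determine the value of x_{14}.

-35867

1st diffs: -1, -11, -51, -145, -317, -591.
2nd diffs: -10, -40, -94, -172, -274.
3rd diffs: -30, -54, -78, -102.
4th diffs: -24, -24, -24 (constant).
Newton forward-difference form: x_n = 1 + (-1)·C(n,1) + (-10)·C(n,2) + (-30)·C(n,3) + (-24)·C(n,4).
At n = 14: n = 14, so x_{14} = 1 - 14 - 910 - 10920 - 24024 = -35867.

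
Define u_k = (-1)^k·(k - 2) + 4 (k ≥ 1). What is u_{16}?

18

(-1)^16 = 1; k - 2 at k=16 is 14; so u_{16} = 18.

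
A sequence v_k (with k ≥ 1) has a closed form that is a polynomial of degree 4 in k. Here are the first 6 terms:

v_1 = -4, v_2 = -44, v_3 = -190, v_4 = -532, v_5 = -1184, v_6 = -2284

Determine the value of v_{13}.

1st diffs: -40, -146, -342, -652, -1100.
2nd diffs: -106, -196, -310, -448.
3rd diffs: -90, -114, -138.
4th diffs: -24, -24 (constant).
Newton forward-difference form: v_k = -4 + (-40)·C(k-1,1) + (-106)·C(k-1,2) + (-90)·C(k-1,3) + (-24)·C(k-1,4).
At k = 13: k-1 = 12, so v_{13} = -4 - 480 - 6996 - 19800 - 11880 = -39160.

-39160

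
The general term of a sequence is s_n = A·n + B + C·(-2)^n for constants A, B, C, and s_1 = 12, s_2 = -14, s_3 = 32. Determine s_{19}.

2097120

At n = 1, 2, 3: A + B - 2C = 12; 2A + B + 4C = -14; 3A + B - 8C = 32.
Subtracting the first from the second: A + 6C = -26.
Subtracting the second from the third: A - 12C = 46.
Solving: C = -4, A = -2, then B = 6.
So s_n = -2·n + 6 + (-4)·(-2)^n; at n=19 this is 2097120.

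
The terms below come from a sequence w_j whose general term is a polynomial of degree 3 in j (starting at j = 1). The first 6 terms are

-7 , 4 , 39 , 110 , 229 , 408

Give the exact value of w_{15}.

6699

1st diffs: 11, 35, 71, 119, 179.
2nd diffs: 24, 36, 48, 60.
3rd diffs: 12, 12, 12 (constant).
Newton forward-difference form: w_j = -7 + 11·C(j-1,1) + 24·C(j-1,2) + 12·C(j-1,3).
At j = 15: j-1 = 14, so w_{15} = -7 + 154 + 2184 + 4368 = 6699.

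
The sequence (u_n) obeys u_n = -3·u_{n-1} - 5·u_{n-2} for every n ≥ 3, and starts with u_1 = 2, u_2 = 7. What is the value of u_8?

-1217

Compute successive terms:
u_3 = -31; u_4 = 58; u_5 = -19; u_6 = -233; u_7 = 794; u_8 = -1217.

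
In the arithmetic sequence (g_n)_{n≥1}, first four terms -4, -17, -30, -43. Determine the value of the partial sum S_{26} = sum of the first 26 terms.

-4329

Common difference d = -13.
g_n = -4 + (n - 1)·(-13).
g_{26} = -329; S = 26·(-4 + (-329))/2 = -4329.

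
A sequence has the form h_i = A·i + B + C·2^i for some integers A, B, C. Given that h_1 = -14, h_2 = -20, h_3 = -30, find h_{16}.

At i = 1, 2, 3: A + B + 2C = -14; 2A + B + 4C = -20; 3A + B + 8C = -30.
Subtracting the first from the second: A + 2C = -6.
Subtracting the second from the third: A + 4C = -10.
Solving: C = -2, A = -2, then B = -8.
Hence h_{16} = -2·16 + (-8) + (-2)·65536 = -131112.

-131112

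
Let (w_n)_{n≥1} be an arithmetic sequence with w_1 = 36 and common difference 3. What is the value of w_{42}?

w_n = 36 + (n - 1)·3.
w_{42} = 36 + 41·3 = 159.

159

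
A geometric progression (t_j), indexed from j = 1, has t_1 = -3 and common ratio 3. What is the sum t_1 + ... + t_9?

-29523

t_j = (-3)·3^(j-1).
S = (-3)·(3^9 - 1)/(3 - 1) = (-3)·(19683 - 1)/(2) = -29523.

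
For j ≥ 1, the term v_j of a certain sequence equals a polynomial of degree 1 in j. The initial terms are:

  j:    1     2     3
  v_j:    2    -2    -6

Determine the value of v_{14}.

1st diffs: -4, -4 (constant).
So v_j = -4j + 6.
Evaluating at j = 14 gives v_{14} = -50.

-50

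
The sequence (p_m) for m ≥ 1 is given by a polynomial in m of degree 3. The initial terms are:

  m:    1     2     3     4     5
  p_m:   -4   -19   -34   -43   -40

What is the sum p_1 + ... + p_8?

-32

1st diffs: -15, -15, -9, 3.
2nd diffs: 0, 6, 12.
3rd diffs: 6, 6 (constant).
Newton forward-difference form: p_m = -4 + (-15)·C(m-1,1) + 6·C(m-1,3).
Continuing: -19, 26, 101.
Summing m = 1..8 (8 terms) gives -32.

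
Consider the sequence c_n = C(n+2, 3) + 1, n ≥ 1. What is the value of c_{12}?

C(14, 3) = 364, so c_{12} = 365.

365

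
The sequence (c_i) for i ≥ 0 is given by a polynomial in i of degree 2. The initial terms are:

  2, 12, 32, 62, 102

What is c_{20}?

2102

1st diffs: 10, 20, 30, 40.
2nd diffs: 10, 10, 10 (constant).
Newton forward-difference form: c_i = 2 + 10·C(i,1) + 10·C(i,2).
At i = 20: i = 20, so c_{20} = 2 + 200 + 1900 = 2102.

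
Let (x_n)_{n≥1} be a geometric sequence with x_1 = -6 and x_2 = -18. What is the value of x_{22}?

Common ratio r = 3.
x_n = (-6)·3^(n-1).
x_{22} = (-6)·3^21 = -62762119218.

-62762119218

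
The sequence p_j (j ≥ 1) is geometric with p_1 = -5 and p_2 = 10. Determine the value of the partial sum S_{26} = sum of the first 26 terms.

111848105

Common ratio r = -2.
p_j = (-5)·(-2)^(j-1).
S = (-5)·((-2)^26 - 1)/(-2 - 1) = (-5)·(67108864 - 1)/(-3) = 111848105.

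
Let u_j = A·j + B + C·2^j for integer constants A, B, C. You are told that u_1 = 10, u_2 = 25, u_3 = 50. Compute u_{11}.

10290

Plug in j = 1, 2, 3: A + B + 2C = 10; 2A + B + 4C = 25; 3A + B + 8C = 50.
Subtracting the first from the second: A + 2C = 15.
Subtracting the second from the third: A + 4C = 25.
Solving: C = 5, A = 5, then B = -5.
Therefore u_{11} = 55 + (-5) + 5·2048 = 10290.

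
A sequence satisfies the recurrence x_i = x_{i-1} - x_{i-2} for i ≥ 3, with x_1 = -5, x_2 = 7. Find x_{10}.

5

Iterate the recurrence:
x_3 = 12  x_4 = 5  x_5 = -7  x_6 = -12  x_7 = -5  x_8 = 7  x_9 = 12  x_{10} = 5.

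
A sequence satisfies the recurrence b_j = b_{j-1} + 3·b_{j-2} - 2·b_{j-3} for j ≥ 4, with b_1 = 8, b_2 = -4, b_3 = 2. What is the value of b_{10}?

-1234

Applying the relation repeatedly:
b_4 = -26  b_5 = -12  b_6 = -94  b_7 = -78  b_8 = -336  b_9 = -382  b_{10} = -1234.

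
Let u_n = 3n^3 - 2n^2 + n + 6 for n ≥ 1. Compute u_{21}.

26928

u_{21} = 3·21^3 - 2·21^2 + 1·21 + 6 = 26928.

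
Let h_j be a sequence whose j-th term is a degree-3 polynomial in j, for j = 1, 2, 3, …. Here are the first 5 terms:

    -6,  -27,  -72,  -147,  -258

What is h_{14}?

1st diffs: -21, -45, -75, -111.
2nd diffs: -24, -30, -36.
3rd diffs: -6, -6 (constant).
So h_j = -j^3 - 6j^2 + 4j - 3.
Evaluating at j = 14 gives h_{14} = -3867.

-3867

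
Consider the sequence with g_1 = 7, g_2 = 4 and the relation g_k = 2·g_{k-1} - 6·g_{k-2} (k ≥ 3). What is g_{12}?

130624

Compute successive terms:
g_3 = -34; g_4 = -92; g_5 = 20; g_6 = 592; g_7 = 1064; g_8 = -1424; g_9 = -9232; g_{10} = -9920; g_{11} = 35552; g_{12} = 130624.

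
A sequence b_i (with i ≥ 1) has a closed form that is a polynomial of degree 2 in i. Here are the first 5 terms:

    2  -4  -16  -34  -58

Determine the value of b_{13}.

-466

1st diffs: -6, -12, -18, -24.
2nd diffs: -6, -6, -6 (constant).
Newton forward-difference form: b_i = 2 + (-6)·C(i-1,1) + (-6)·C(i-1,2).
At i = 13: i-1 = 12, so b_{13} = 2 - 72 - 396 = -466.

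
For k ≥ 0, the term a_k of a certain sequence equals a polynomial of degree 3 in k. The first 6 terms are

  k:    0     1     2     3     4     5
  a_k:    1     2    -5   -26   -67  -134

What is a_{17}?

-5150

1st diffs: 1, -7, -21, -41, -67.
2nd diffs: -8, -14, -20, -26.
3rd diffs: -6, -6, -6 (constant).
So a_k = -k^3 - k^2 + 3k + 1.
Evaluating at k = 17 gives a_{17} = -5150.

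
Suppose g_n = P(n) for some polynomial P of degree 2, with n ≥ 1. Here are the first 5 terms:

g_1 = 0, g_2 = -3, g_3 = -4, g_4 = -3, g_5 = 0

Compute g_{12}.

77

1st diffs: -3, -1, 1, 3.
2nd diffs: 2, 2, 2 (constant).
Newton forward-difference form: g_n = (-3)·C(n-1,1) + 2·C(n-1,2).
At n = 12: n-1 = 11, so g_{12} = -33 + 110 = 77.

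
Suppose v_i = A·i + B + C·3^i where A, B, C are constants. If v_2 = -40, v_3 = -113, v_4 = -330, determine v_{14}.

Write the equations: 2A + B + 9C = -40; 3A + B + 27C = -113; 4A + B + 81C = -330.
Subtracting the first from the second: A + 18C = -73.
Subtracting the second from the third: A + 54C = -217.
Solving: C = -4, A = -1, then B = -2.
Therefore v_{14} = -14 + (-2) + (-4)·4782969 = -19131892.

-19131892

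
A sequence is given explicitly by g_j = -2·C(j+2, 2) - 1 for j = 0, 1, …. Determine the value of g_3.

-21

C(5, 2) = 10, so g_3 = -21.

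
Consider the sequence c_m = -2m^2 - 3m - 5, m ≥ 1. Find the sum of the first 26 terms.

-13585

Over m = 1..26: Σm = 351, Σm² = 6201.
Total = (-2)·6201 + (-3)·351 + (-5)·26 = -13585.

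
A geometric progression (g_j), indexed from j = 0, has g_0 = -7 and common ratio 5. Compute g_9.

g_j = (-7)·5^(j-0).
g_9 = (-7)·5^9 = -13671875.

-13671875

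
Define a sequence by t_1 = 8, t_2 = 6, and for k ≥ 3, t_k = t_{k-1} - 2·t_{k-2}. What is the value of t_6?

42

Applying the relation repeatedly:
t_3 = -10;  t_4 = -22;  t_5 = -2;  t_6 = 42.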